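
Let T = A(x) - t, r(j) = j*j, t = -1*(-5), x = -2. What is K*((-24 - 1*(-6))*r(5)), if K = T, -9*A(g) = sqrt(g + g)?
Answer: 2250 + 100*I ≈ 2250.0 + 100.0*I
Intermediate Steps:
t = 5
A(g) = -sqrt(2)*sqrt(g)/9 (A(g) = -sqrt(g + g)/9 = -sqrt(2)*sqrt(g)/9)
r(j) = j**2
T = -5 - 2*I/9 (T = -sqrt(2)*sqrt(-2)/9 - 1*5 = -sqrt(2)*I*sqrt(2)/9 - 5 = -2*I/9 - 5 = -5 - 2*I/9 ≈ -5.0 - 0.22222*I)
K = -5 - 2*I/9 ≈ -5.0 - 0.22222*I
K*((-24 - 1*(-6))*r(5)) = (-5 - 2*I/9)*((-24 - 1*(-6))*5**2) = (-5 - 2*I/9)*((-24 + 6)*25) = (-5 - 2*I/9)*(-18*25) = (-5 - 2*I/9)*(-450) = 2250 + 100*I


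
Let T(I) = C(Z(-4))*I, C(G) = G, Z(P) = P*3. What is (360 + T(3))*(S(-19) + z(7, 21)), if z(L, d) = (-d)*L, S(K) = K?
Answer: -53784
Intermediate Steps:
Z(P) = 3*P
z(L, d) = -L*d
T(I) = -12*I (T(I) = (3*(-4))*I = -12*I)
(360 + T(3))*(S(-19) + z(7, 21)) = (360 - 12*3)*(-19 - 1*7*21) = (360 - 36)*(-19 - 147) = 324*(-166) = -53784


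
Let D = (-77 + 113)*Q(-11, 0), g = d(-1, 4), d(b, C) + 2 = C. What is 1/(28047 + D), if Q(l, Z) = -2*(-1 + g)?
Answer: 1/27975 ≈ 3.5746e-5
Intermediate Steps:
d(b, C) = -2 + C
g = 2 (g = -2 + 4 = 2)
Q(l, Z) = -2 (Q(l, Z) = -2*(-1 + 2) = -2*1 = -2)
D = -72 (D = (-77 + 113)*(-2) = 36*(-2) = -72)
1/(28047 + D) = 1/(28047 - 72) = 1/27975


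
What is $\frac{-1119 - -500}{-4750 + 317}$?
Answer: $\frac{619}{4433} \approx 0.13963$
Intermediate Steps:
$\frac{-1119 - -500}{-4750 + 317} = \frac{-1119 + 500}{-4433} = \left(-619\right) \left(- \frac{1}{4433}\right) = \frac{619}{4433}$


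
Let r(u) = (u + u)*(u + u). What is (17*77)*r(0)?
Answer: 0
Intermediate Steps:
r(u) = 4*u² (r(u) = (2*u)*(2*u) = 4*u²)
(17*77)*r(0) = (17*77)*(4*0²) = 1309*(4*0) = 1309*0 = 0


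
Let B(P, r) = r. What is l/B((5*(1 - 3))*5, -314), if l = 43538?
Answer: -21769/157 ≈ -138.66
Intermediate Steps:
l/B((5*(1 - 3))*5, -314) = 43538/(-314) = 43538*(-1/314) = -21769/157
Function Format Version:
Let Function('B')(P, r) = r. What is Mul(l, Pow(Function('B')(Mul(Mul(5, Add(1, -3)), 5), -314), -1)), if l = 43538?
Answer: Rational(-21769, 157) ≈ -138.66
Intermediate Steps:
Mul(l, Pow(Function('B')(Mul(Mul(5, Add(1, -3)), 5), -314), -1)) = Mul(43538, Pow(-314, -1)) = Mul(43538, Rational(-1, 314)) = Rational(-21769, 157)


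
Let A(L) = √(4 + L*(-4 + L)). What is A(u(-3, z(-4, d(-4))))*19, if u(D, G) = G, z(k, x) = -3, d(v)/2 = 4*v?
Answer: 95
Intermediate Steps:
d(v) = 8*v (d(v) = 2*(4*v) = 8*v)
A(u(-3, z(-4, d(-4))))*19 = √(4 + (-3)² - 4*(-3))*19 = √(4 + 9 + 12)*19 = √25*19 = 5*19 = 95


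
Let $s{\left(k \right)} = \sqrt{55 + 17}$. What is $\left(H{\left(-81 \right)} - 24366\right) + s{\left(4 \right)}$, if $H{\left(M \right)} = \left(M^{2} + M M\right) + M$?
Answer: $-11325 + 6 \sqrt{2} \approx -11317.0$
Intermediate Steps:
$s{\left(k \right)} = 6 \sqrt{2}$ ($s{\left(k \right)} = \sqrt{72} = 6 \sqrt{2}$)
$H{\left(M \right)} = M + 2 M^{2}$ ($H{\left(M \right)} = \left(M^{2} + M^{2}\right) + M = 2 M^{2} + M = M + 2 M^{2}$)
$\left(H{\left(-81 \right)} - 24366\right) + s{\left(4 \right)} = \left(- 81 \left(1 + 2 \left(-81\right)\right) - 24366\right) + 6 \sqrt{2} = \left(- 81 \left(1 - 162\right) - 24366\right) + 6 \sqrt{2} = \left(\left(-81\right) \left(-161\right) - 24366\right) + 6 \sqrt{2} = \left(13041 - 24366\right) + 6 \sqrt{2} = -11325 + 6 \sqrt{2}$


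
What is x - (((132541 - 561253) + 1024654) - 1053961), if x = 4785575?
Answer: 5243594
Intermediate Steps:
x - (((132541 - 561253) + 1024654) - 1053961) = 4785575 - (((132541 - 561253) + 1024654) - 1053961) = 4785575 - ((-428712 + 1024654) - 1053961) = 4785575 - (595942 - 1053961) = 4785575 - 1*(-458019) = 4785575 + 458019 = 5243594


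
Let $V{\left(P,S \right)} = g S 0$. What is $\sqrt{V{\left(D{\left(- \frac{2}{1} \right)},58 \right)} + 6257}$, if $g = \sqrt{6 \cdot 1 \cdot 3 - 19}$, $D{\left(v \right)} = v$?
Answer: $\sqrt{6257} \approx 79.101$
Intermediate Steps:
$g = i$ ($g = \sqrt{6 \cdot 3 - 19} = \sqrt{18 - 19} = \sqrt{-1} = i \approx 1.0 i$)
$V{\left(P,S \right)} = 0$ ($V{\left(P,S \right)} = i S 0 = i 0 = 0$)
$\sqrt{V{\left(D{\left(- \frac{2}{1} \right)},58 \right)} + 6257} = \sqrt{0 + 6257} = \sqrt{6257}$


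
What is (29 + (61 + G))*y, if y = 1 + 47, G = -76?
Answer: 672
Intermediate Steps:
y = 48
(29 + (61 + G))*y = (29 + (61 - 76))*48 = (29 - 15)*48 = 14*48 = 672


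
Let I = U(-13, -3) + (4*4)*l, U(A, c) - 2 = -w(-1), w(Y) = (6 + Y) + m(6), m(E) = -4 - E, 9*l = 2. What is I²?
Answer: 9025/81 ≈ 111.42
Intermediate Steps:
l = 2/9 (l = (⅑)*2 = 2/9 ≈ 0.22222)
w(Y) = -4 + Y (w(Y) = (6 + Y) + (-4 - 1*6) = (6 + Y) + (-4 - 6) = (6 + Y) - 10 = -4 + Y)
U(A, c) = 7 (U(A, c) = 2 - (-4 - 1) = 2 - 1*(-5) = 2 + 5 = 7)
I = 95/9 (I = 7 + (4*4)*(2/9) = 7 + 16*(2/9) = 7 + 32/9 = 95/9 ≈ 10.556)
I² = (95/9)² = 9025/81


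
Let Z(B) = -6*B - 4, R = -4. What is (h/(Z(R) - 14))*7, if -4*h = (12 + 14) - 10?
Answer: -14/3 ≈ -4.6667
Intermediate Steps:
h = -4 (h = -((12 + 14) - 10)/4 = -(26 - 10)/4 = -¼*16 = -4)
Z(B) = -4 - 6*B
(h/(Z(R) - 14))*7 = (-4/((-4 - 6*(-4)) - 14))*7 = (-4/((-4 + 24) - 14))*7 = (-4/(20 - 14))*7 = (-4/6)*7 = ((⅙)*(-4))*7 = -⅔*7 = -14/3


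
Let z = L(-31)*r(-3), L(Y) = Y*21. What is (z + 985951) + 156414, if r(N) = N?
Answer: 1144318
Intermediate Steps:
L(Y) = 21*Y
z = 1953 (z = (21*(-31))*(-3) = -651*(-3) = 1953)
(z + 985951) + 156414 = (1953 + 985951) + 156414 = 987904 + 156414 = 1144318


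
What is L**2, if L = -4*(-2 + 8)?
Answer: 576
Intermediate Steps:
L = -24 (L = -4*6 = -24)
L**2 = (-24)**2 = 576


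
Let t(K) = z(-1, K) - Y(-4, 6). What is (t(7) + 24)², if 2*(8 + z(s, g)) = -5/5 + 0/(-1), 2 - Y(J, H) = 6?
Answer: 1521/4 ≈ 380.25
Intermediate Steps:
Y(J, H) = -4 (Y(J, H) = 2 - 1*6 = 2 - 6 = -4)
z(s, g) = -17/2 (z(s, g) = -8 + (-5/5 + 0/(-1))/2 = -8 + (-5*⅕ + 0*(-1))/2 = -8 + (-1 + 0)/2 = -8 + (½)*(-1) = -8 - ½ = -17/2)
t(K) = -9/2 (t(K) = -17/2 - 1*(-4) = -17/2 + 4 = -9/2)
(t(7) + 24)² = (-9/2 + 24)² = (39/2)² = 1521/4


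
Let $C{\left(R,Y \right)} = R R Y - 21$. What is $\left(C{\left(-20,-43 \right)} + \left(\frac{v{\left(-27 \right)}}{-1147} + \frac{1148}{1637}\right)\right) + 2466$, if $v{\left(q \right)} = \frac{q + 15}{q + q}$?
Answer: $- \frac{249329223475}{16898751} \approx -14754.0$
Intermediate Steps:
$v{\left(q \right)} = \frac{15 + q}{2 q}$
$C{\left(R,Y \right)} = -21 + Y R^{2}$ ($C{\left(R,Y \right)} = R^{2} Y - 21 = Y R^{2} - 21 = -21 + Y R^{2}$)
$\left(C{\left(-20,-43 \right)} + \left(\frac{v{\left(-27 \right)}}{-1147} + \frac{1148}{1637}\right)\right) + 2466 = \left(\left(-21 - 43 \left(-20\right)^{2}\right) + \left(\frac{\frac{1}{2} \frac{1}{-27} \left(15 - 27\right)}{-1147} + \frac{1148}{1637}\right)\right) + 2466 = \left(\left(-21 - 17200\right) + \left(\frac{1}{2} \left(- \frac{1}{27}\right) \left(-12\right) \left(- \frac{1}{1147}\right) + 1148 \cdot \frac{1}{1637}\right)\right) + 2466 = \left(\left(-21 - 17200\right) + \left(\frac{2}{9} \left(- \frac{1}{1147}\right) + \frac{1148}{1637}\right)\right) + 2466 = \left(-17221 + \left(- \frac{2}{10323} + \frac{1148}{1637}\right)\right) + 2466 = \left(-17221 + \frac{11847530}{16898751}\right) + 2466 = - \frac{291001543441}{16898751} + 2466 = - \frac{249329223475}{16898751}$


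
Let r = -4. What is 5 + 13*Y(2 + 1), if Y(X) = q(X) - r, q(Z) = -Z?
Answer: 18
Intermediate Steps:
Y(X) = 4 - X (Y(X) = -X - 1*(-4) = -X + 4 = 4 - X)
5 + 13*Y(2 + 1) = 5 + 13*(4 - (2 + 1)) = 5 + 13*(4 - 1*3) = 5 + 13*(4 - 3) = 5 + 13*1 = 5 + 13 = 18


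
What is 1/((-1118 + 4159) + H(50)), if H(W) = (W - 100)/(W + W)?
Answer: 2/6081 ≈ 0.00032889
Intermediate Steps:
H(W) = (-100 + W)/(2*W) (H(W) = (-100 + W)/((2*W)) = (-100 + W)*(1/(2*W)) = (-100 + W)/(2*W))
1/((-1118 + 4159) + H(50)) = 1/((-1118 + 4159) + (1/2)*(-100 + 50)/50) = 1/(3041 + (1/2)*(1/50)*(-50)) = 1/(3041 - 1/2) = 1/(6081/2) = 2/6081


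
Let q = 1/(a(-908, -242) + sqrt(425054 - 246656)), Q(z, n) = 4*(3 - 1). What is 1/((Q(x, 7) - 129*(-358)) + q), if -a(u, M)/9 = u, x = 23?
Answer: 279672833592/12918088217929451 + 3*sqrt(19822)/142098970397223961 ≈ 2.1650e-5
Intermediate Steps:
Q(z, n) = 8 (Q(z, n) = 4*2 = 8)
a(u, M) = -9*u
q = 1/(8172 + 3*sqrt(19822)) (q = 1/(-9*(-908) + sqrt(425054 - 246656)) = 1/(8172 + sqrt(178398)) = 1/(8172 + 3*sqrt(19822)) ≈ 0.00011636)
1/((Q(x, 7) - 129*(-358)) + q) = 1/((8 - 129*(-358)) + (454/3700177 - sqrt(19822)/22201062)) = 1/((8 + 46182) + (454/3700177 - sqrt(19822)/22201062)) = 1/(46190 + (454/3700177 - sqrt(19822)/22201062)) = 1/(170911176084/3700177 - sqrt(19822)/22201062)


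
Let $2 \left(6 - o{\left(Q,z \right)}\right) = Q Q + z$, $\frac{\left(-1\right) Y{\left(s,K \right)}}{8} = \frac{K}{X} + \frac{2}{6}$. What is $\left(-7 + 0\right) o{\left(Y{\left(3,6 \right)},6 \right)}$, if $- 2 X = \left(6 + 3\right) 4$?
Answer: $-21$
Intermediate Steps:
$X = -18$ ($X = - \frac{\left(6 + 3\right) 4}{2} = - \frac{9 \cdot 4}{2} = \left(- \frac{1}{2}\right) 36 = -18$)
$Y{\left(s,K \right)} = - \frac{8}{3} + \frac{4 K}{9}$ ($Y{\left(s,K \right)} = - 8 \left(\frac{K}{-18} + \frac{2}{6}\right) = - 8 \left(K \left(- \frac{1}{18}\right) + 2 \cdot \frac{1}{6}\right) = - 8 \left(- \frac{K}{18} + \frac{1}{3}\right) = - 8 \left(\frac{1}{3} - \frac{K}{18}\right) = - \frac{8}{3} + \frac{4 K}{9}$)
$o{\left(Q,z \right)} = 6 - \frac{z}{2} - \frac{Q^{2}}{2}$ ($o{\left(Q,z \right)} = 6 - \frac{Q Q + z}{2} = 6 - \frac{Q^{2} + z}{2} = 6 - \frac{z + Q^{2}}{2} = 6 - \left(\frac{z}{2} + \frac{Q^{2}}{2}\right) = 6 - \frac{z}{2} - \frac{Q^{2}}{2}$)
$\left(-7 + 0\right) o{\left(Y{\left(3,6 \right)},6 \right)} = \left(-7 + 0\right) \left(6 - 3 - \frac{\left(- \frac{8}{3} + \frac{4}{9} \cdot 6\right)^{2}}{2}\right) = - 7 \left(6 - 3 - \frac{\left(- \frac{8}{3} + \frac{8}{3}\right)^{2}}{2}\right) = - 7 \left(6 - 3 - \frac{0^{2}}{2}\right) = - 7 \left(6 - 3 - 0\right) = - 7 \left(6 - 3 + 0\right) = \left(-7\right) 3 = -21$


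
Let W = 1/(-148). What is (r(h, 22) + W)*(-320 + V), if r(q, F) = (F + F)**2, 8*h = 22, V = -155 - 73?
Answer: -39254199/37 ≈ -1.0609e+6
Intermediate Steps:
V = -228
h = 11/4 (h = (1/8)*22 = 11/4 ≈ 2.7500)
W = -1/148 ≈ -0.0067568
r(q, F) = 4*F**2 (r(q, F) = (2*F)**2 = 4*F**2)
(r(h, 22) + W)*(-320 + V) = (4*22**2 - 1/148)*(-320 - 228) = (4*484 - 1/148)*(-548) = (1936 - 1/148)*(-548) = (286527/148)*(-548) = -39254199/37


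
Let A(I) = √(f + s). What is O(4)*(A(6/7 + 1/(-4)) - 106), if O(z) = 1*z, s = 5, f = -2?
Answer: -424 + 4*√3 ≈ -417.07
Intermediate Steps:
A(I) = √3 (A(I) = √(-2 + 5) = √3)
O(z) = z
O(4)*(A(6/7 + 1/(-4)) - 106) = 4*(√3 - 106) = 4*(-106 + √3) = -424 + 4*√3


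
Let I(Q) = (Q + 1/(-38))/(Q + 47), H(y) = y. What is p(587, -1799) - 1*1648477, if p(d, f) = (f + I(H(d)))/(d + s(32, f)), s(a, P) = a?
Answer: -24583695099399/14912948 ≈ -1.6485e+6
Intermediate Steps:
I(Q) = (-1/38 + Q)/(47 + Q) (I(Q) = (Q - 1/38)/(47 + Q) = (-1/38 + Q)/(47 + Q))
p(d, f) = (f + (-1/38 + d)/(47 + d))/(32 + d) (p(d, f) = (f + (-1/38 + d)/(47 + d))/(d + 32) = (f + (-1/38 + d)/(47 + d))/(32 + d))
p(587, -1799) - 1*1648477 = (-1/38 + 587 - 1799*(47 + 587))/((32 + 587)*(47 + 587)) - 1*1648477 = (-1/38 + 587 - 1799*634)/(619*634) - 1648477 = (1/619)*(1/634)*(-1/38 + 587 - 1140566) - 1648477 = (1/619)*(1/634)*(-43319203/38) - 1648477 = -43319203/14912948 - 1648477 = -24583695099399/14912948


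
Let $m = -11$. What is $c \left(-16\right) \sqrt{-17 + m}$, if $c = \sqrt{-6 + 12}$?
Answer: $- 32 i \sqrt{42} \approx - 207.38 i$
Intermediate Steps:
$c = \sqrt{6} \approx 2.4495$
$c \left(-16\right) \sqrt{-17 + m} = \sqrt{6} \left(-16\right) \sqrt{-17 - 11} = - 16 \sqrt{6} \sqrt{-28} = - 16 \sqrt{6} \cdot 2 i \sqrt{7} = - 32 i \sqrt{42}$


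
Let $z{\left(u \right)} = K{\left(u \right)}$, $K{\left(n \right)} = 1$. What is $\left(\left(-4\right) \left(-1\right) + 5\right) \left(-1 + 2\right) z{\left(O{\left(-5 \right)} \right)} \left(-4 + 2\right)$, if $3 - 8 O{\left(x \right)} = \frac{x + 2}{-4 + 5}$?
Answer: $-18$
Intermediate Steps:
$O{\left(x \right)} = \frac{1}{8} - \frac{x}{8}$ ($O{\left(x \right)} = \frac{3}{8} - \frac{\left(x + 2\right) \frac{1}{-4 + 5}}{8} = \frac{3}{8} - \frac{\left(2 + x\right) 1^{-1}}{8} = \frac{3}{8} - \frac{\left(2 + x\right) 1}{8} = \frac{3}{8} - \frac{2 + x}{8} = \frac{3}{8} - \left(\frac{1}{4} + \frac{x}{8}\right) = \frac{1}{8} - \frac{x}{8}$)
$z{\left(u \right)} = 1$
$\left(\left(-4\right) \left(-1\right) + 5\right) \left(-1 + 2\right) z{\left(O{\left(-5 \right)} \right)} \left(-4 + 2\right) = \left(\left(-4\right) \left(-1\right) + 5\right) \left(-1 + 2\right) 1 \left(-4 + 2\right) = \left(4 + 5\right) 1 \cdot 1 \left(-2\right) = 9 \cdot 1 \left(-2\right) = 9 \left(-2\right) = -18$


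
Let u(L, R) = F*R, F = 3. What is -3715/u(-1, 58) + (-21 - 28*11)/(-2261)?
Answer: -1191767/56202 ≈ -21.205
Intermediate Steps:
u(L, R) = 3*R
-3715/u(-1, 58) + (-21 - 28*11)/(-2261) = -3715/(3*58) + (-21 - 28*11)/(-2261) = -3715/174 + (-21 - 308)*(-1/2261) = -3715*1/174 - 329*(-1/2261) = -3715/174 + 47/323 = -1191767/56202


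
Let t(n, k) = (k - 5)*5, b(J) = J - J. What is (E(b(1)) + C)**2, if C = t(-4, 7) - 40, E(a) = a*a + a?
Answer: 900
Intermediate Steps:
b(J) = 0
E(a) = a + a**2 (E(a) = a**2 + a = a + a**2)
t(n, k) = -25 + 5*k (t(n, k) = (-5 + k)*5 = -25 + 5*k)
C = -30 (C = (-25 + 5*7) - 40 = (-25 + 35) - 40 = 10 - 40 = -30)
(E(b(1)) + C)**2 = (0*(1 + 0) - 30)**2 = (0*1 - 30)**2 = (0 - 30)**2 = (-30)**2 = 900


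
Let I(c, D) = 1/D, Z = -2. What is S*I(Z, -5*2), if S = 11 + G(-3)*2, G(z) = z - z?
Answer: -11/10 ≈ -1.1000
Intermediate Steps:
G(z) = 0
S = 11 (S = 11 + 0*2 = 11 + 0 = 11)
S*I(Z, -5*2) = 11/((-5*2)) = 11/(-10) = 11*(-1/10) = -11/10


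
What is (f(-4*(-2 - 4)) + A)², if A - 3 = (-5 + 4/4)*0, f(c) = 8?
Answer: 121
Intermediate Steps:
A = 3 (A = 3 + (-5 + 4/4)*0 = 3 + (-5 + 4*(¼))*0 = 3 + (-5 + 1)*0 = 3 - 4*0 = 3 + 0 = 3)
(f(-4*(-2 - 4)) + A)² = (8 + 3)² = 11² = 121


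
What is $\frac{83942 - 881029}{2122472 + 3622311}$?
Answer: $- \frac{797087}{5744783} \approx -0.13875$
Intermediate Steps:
$\frac{83942 - 881029}{2122472 + 3622311} = - \frac{797087}{5744783}$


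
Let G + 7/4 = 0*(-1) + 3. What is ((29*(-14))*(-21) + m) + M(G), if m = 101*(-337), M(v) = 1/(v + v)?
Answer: -127553/5 ≈ -25511.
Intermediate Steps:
G = 5/4 (G = -7/4 + (0*(-1) + 3) = -7/4 + (0 + 3) = -7/4 + 3 = 5/4 ≈ 1.2500)
M(v) = 1/(2*v)
m = -34037
((29*(-14))*(-21) + m) + M(G) = ((29*(-14))*(-21) - 34037) + 1/(2*(5/4)) = (-406*(-21) - 34037) + (1/2)*(4/5) = (8526 - 34037) + 2/5 = -25511 + 2/5 = -127553/5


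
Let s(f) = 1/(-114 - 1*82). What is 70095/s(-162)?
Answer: -13738620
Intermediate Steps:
s(f) = -1/196 (s(f) = 1/(-114 - 82) = 1/(-196) = -1/196)
70095/s(-162) = 70095/(-1/196) = 70095*(-196) = -13738620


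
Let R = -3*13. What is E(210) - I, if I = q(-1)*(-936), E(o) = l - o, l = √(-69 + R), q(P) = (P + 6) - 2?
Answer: 2598 + 6*I*√3 ≈ 2598.0 + 10.392*I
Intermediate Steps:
q(P) = 4 + P (q(P) = (6 + P) - 2 = 4 + P)
R = -39 (R = -1*39 = -39)
l = 6*I*√3 (l = √(-69 - 39) = √(-108) = 6*I*√3 ≈ 10.392*I)
E(o) = -o + 6*I*√3 (E(o) = 6*I*√3 - o = -o + 6*I*√3)
I = -2808 (I = (4 - 1)*(-936) = 3*(-936) = -2808)
E(210) - I = (-1*210 + 6*I*√3) - 1*(-2808) = (-210 + 6*I*√3) + 2808 = 2598 + 6*I*√3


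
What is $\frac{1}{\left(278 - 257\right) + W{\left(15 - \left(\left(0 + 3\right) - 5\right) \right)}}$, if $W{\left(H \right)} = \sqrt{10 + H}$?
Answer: $\frac{7}{138} - \frac{\sqrt{3}}{138} \approx 0.038174$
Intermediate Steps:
$\frac{1}{\left(278 - 257\right) + W{\left(15 - \left(\left(0 + 3\right) - 5\right) \right)}} = \frac{1}{\left(278 - 257\right) + \sqrt{10 + \left(15 - \left(\left(0 + 3\right) - 5\right)\right)}} = \frac{1}{\left(278 - 257\right) + \sqrt{10 + \left(15 - \left(3 - 5\right)\right)}} = \frac{1}{21 + \sqrt{10 + \left(15 - -2\right)}} = \frac{1}{21 + \sqrt{10 + \left(15 + 2\right)}} = \frac{1}{21 + \sqrt{10 + 17}} = \frac{1}{21 + \sqrt{27}} = \frac{1}{21 + 3 \sqrt{3}}$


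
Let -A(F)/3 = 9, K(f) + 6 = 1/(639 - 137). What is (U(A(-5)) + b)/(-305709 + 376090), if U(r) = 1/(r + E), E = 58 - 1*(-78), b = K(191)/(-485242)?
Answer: 243919683/1868719133659036 ≈ 1.3053e-7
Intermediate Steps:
K(f) = -3011/502 (K(f) = -6 + 1/(639 - 137) = -6 + 1/502 = -3011/502)
b = 3011/243591484 (b = -3011/502/(-485242) = -3011/502*(-1/485242) = 3011/243591484 ≈ 1.2361e-5)
E = 136 (E = 58 + 78 = 136)
A(F) = -27 (A(F) = -3*9 = -27)
U(r) = 1/(136 + r) (U(r) = 1/(r + 136) = 1/(136 + r))
(U(A(-5)) + b)/(-305709 + 376090) = (1/(136 - 27) + 3011/243591484)/(-305709 + 376090) = (1/109 + 3011/243591484)/70381 = (1/109 + 3011/243591484)*(1/70381) = (243919683/26551471756)*(1/70381) = 243919683/1868719133659036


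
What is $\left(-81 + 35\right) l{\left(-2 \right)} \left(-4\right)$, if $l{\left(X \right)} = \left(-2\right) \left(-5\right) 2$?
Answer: $3680$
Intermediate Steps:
$l{\left(X \right)} = 20$ ($l{\left(X \right)} = 10 \cdot 2 = 20$)
$\left(-81 + 35\right) l{\left(-2 \right)} \left(-4\right) = \left(-81 + 35\right) 20 \left(-4\right) = \left(-46\right) \left(-80\right) = 3680$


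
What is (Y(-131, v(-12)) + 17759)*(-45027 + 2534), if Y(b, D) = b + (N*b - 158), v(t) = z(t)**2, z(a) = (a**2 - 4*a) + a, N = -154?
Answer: -1599606492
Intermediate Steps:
z(a) = a**2 - 3*a
v(t) = t**2*(-3 + t)**2 (v(t) = (t*(-3 + t))**2 = t**2*(-3 + t)**2)
Y(b, D) = -158 - 153*b (Y(b, D) = b + (-154*b - 158) = b + (-158 - 154*b) = -158 - 153*b)
(Y(-131, v(-12)) + 17759)*(-45027 + 2534) = ((-158 - 153*(-131)) + 17759)*(-45027 + 2534) = ((-158 + 20043) + 17759)*(-42493) = (19885 + 17759)*(-42493) = 37644*(-42493) = -1599606492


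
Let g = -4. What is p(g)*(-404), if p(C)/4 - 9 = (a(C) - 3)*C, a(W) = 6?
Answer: 4848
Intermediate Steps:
p(C) = 36 + 12*C (p(C) = 36 + 4*((6 - 3)*C) = 36 + 4*(3*C) = 36 + 12*C)
p(g)*(-404) = (36 + 12*(-4))*(-404) = (36 - 48)*(-404) = -12*(-404) = 4848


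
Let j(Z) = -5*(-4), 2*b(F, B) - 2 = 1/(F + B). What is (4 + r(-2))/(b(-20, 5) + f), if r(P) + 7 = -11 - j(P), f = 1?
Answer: -1020/59 ≈ -17.288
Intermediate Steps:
b(F, B) = 1 + 1/(2*(B + F)) (b(F, B) = 1 + 1/(2*(F + B)) = 1 + 1/(2*(B + F)))
j(Z) = 20
r(P) = -38 (r(P) = -7 + (-11 - 1*20) = -7 + (-11 - 20) = -7 - 31 = -38)
(4 + r(-2))/(b(-20, 5) + f) = (4 - 38)/((½ + 5 - 20)/(5 - 20) + 1) = -34/(-29/2/(-15) + 1) = -34/(-1/15*(-29/2) + 1) = -34/(29/30 + 1) = -34/59/30 = -34*30/59 = -1020/59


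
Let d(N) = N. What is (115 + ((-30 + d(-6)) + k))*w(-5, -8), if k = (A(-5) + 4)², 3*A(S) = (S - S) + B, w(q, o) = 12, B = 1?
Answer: 3520/3 ≈ 1173.3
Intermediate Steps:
A(S) = ⅓ (A(S) = ((S - S) + 1)/3 = (0 + 1)/3 = (⅓)*1 = ⅓)
k = 169/9 (k = (⅓ + 4)² = (13/3)² = 169/9 ≈ 18.778)
(115 + ((-30 + d(-6)) + k))*w(-5, -8) = (115 + ((-30 - 6) + 169/9))*12 = (115 + (-36 + 169/9))*12 = (115 - 155/9)*12 = (880/9)*12 = 3520/3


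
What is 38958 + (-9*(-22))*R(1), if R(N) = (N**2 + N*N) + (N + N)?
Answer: 39750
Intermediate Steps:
R(N) = 2*N + 2*N**2 (R(N) = (N**2 + N**2) + 2*N = 2*N**2 + 2*N = 2*N + 2*N**2)
38958 + (-9*(-22))*R(1) = 38958 + (-9*(-22))*(2*1*(1 + 1)) = 38958 + 198*(2*1*2) = 38958 + 198*4 = 38958 + 792 = 39750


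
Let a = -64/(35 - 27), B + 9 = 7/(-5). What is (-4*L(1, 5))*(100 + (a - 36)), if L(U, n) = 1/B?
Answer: 280/13 ≈ 21.538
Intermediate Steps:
B = -52/5 (B = -9 + 7/(-5) = -9 + 7*(-⅕) = -9 - 7/5 = -52/5 ≈ -10.400)
L(U, n) = -5/52 (L(U, n) = 1/(-52/5) = -5/52)
a = -8 (a = -64/8 = -64*⅛ = -8)
(-4*L(1, 5))*(100 + (a - 36)) = (-4*(-5/52))*(100 + (-8 - 36)) = 5*(100 - 44)/13 = (5/13)*56 = 280/13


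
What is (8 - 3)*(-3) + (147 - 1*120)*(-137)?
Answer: -3714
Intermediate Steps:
(8 - 3)*(-3) + (147 - 1*120)*(-137) = 5*(-3) + (147 - 120)*(-137) = -15 + 27*(-137) = -15 - 3699 = -3714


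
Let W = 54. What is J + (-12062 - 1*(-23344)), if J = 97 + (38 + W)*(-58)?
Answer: 6043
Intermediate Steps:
J = -5239 (J = 97 + (38 + 54)*(-58) = 97 + 92*(-58) = 97 - 5336 = -5239)
J + (-12062 - 1*(-23344)) = -5239 + (-12062 - 1*(-23344)) = -5239 + (-12062 + 23344) = -5239 + 11282 = 6043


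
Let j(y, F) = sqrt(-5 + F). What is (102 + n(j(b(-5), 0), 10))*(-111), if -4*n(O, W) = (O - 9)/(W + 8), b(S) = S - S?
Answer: -90687/8 + 37*I*sqrt(5)/24 ≈ -11336.0 + 3.4473*I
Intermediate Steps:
b(S) = 0
n(O, W) = -(-9 + O)/(4*(8 + W)) (n(O, W) = -(O - 9)/(4*(W + 8)) = -(-9 + O)/(4*(8 + W)))
(102 + n(j(b(-5), 0), 10))*(-111) = (102 + (9 - sqrt(-5 + 0))/(4*(8 + 10)))*(-111) = (102 + (1/4)*(9 - sqrt(-5))/18)*(-111) = (102 + (1/4)*(1/18)*(9 - I*sqrt(5)))*(-111) = (102 + (1/8 - I*sqrt(5)/72))*(-111) = (817/8 - I*sqrt(5)/72)*(-111) = -90687/8 + 37*I*sqrt(5)/24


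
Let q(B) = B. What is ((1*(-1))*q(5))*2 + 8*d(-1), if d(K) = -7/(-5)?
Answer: 6/5 ≈ 1.2000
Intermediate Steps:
d(K) = 7/5 (d(K) = -7*(-⅕) = 7/5)
((1*(-1))*q(5))*2 + 8*d(-1) = ((1*(-1))*5)*2 + 8*(7/5) = -1*5*2 + 56/5 = -5*2 + 56/5 = -10 + 56/5 = 6/5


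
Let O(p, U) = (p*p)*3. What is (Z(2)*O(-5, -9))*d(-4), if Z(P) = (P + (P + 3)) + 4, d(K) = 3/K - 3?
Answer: -12375/4 ≈ -3093.8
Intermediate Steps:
O(p, U) = 3*p**2 (O(p, U) = p**2*3 = 3*p**2)
d(K) = -3 + 3/K
Z(P) = 7 + 2*P (Z(P) = (P + (3 + P)) + 4 = (3 + 2*P) + 4 = 7 + 2*P)
(Z(2)*O(-5, -9))*d(-4) = ((7 + 2*2)*(3*(-5)**2))*(-3 + 3/(-4)) = ((7 + 4)*(3*25))*(-3 + 3*(-1/4)) = (11*75)*(-3 - 3/4) = 825*(-15/4) = -12375/4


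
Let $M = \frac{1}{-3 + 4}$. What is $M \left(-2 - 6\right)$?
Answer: $-8$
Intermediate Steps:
$M = 1$ ($M = 1^{-1} = 1$)
$M \left(-2 - 6\right) = 1 \left(-2 - 6\right) = 1 \left(-8\right) = -8$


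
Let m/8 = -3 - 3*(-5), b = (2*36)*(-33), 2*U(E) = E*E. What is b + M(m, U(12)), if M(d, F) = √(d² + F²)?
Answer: -2256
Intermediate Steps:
U(E) = E²/2 (U(E) = (E*E)/2 = E²/2)
b = -2376 (b = 72*(-33) = -2376)
m = 96 (m = 8*(-3 - 3*(-5)) = 8*(-3 + 15) = 8*12 = 96)
M(d, F) = √(F² + d²)
b + M(m, U(12)) = -2376 + √(((½)*12²)² + 96²) = -2376 + √(((½)*144)² + 9216) = -2376 + √(72² + 9216) = -2376 + √(5184 + 9216) = -2376 + √14400 = -2376 + 120 = -2256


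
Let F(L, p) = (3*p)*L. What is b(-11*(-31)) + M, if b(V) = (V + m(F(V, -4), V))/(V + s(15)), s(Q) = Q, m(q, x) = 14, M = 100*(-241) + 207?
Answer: -8505553/356 ≈ -23892.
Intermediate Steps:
M = -23893 (M = -24100 + 207 = -23893)
F(L, p) = 3*L*p
b(V) = (14 + V)/(15 + V) (b(V) = (V + 14)/(V + 15) = (14 + V)/(15 + V))
b(-11*(-31)) + M = (14 - 11*(-31))/(15 - 11*(-31)) - 23893 = (14 + 341)/(15 + 341) - 23893 = 355/356 - 23893 = -8505553/356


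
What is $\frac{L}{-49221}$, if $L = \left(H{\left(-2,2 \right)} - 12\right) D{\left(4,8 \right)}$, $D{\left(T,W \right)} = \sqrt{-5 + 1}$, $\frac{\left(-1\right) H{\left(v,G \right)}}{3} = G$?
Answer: $\frac{4 i}{5469} \approx 0.0007314 i$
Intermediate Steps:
$H{\left(v,G \right)} = - 3 G$
$D{\left(T,W \right)} = 2 i$ ($D{\left(T,W \right)} = \sqrt{-4} = 2 i$)
$L = - 36 i$ ($L = \left(\left(-3\right) 2 - 12\right) 2 i = \left(-6 - 12\right) 2 i = - 18 \cdot 2 i = - 36 i \approx - 36.0 i$)
$\frac{L}{-49221} = \frac{\left(-36\right) i}{-49221} = - 36 i \left(- \frac{1}{49221}\right) = \frac{4 i}{5469}$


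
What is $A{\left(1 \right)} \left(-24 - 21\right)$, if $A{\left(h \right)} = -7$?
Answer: $315$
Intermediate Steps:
$A{\left(1 \right)} \left(-24 - 21\right) = - 7 \left(-24 - 21\right) = \left(-7\right) \left(-45\right) = 315$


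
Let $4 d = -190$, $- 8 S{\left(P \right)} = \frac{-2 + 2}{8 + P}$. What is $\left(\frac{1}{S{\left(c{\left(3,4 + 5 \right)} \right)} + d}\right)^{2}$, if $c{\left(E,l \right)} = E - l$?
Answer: $\frac{4}{9025} \approx 0.00044321$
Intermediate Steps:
$S{\left(P \right)} = 0$ ($S{\left(P \right)} = - \frac{\left(-2 + 2\right) \frac{1}{8 + P}}{8} = - \frac{0 \frac{1}{8 + P}}{8} = \left(- \frac{1}{8}\right) 0 = 0$)
$d = - \frac{95}{2}$ ($d = \frac{1}{4} \left(-190\right) = - \frac{95}{2} \approx -47.5$)
$\left(\frac{1}{S{\left(c{\left(3,4 + 5 \right)} \right)} + d}\right)^{2} = \left(\frac{1}{0 - \frac{95}{2}}\right)^{2} = \left(\frac{1}{- \frac{95}{2}}\right)^{2} = \left(- \frac{2}{95}\right)^{2} = \frac{4}{9025}$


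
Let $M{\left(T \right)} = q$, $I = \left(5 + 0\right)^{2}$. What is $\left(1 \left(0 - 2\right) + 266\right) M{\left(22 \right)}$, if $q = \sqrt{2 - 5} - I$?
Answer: $-6600 + 264 i \sqrt{3} \approx -6600.0 + 457.26 i$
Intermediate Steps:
$I = 25$ ($I = 5^{2} = 25$)
$q = -25 + i \sqrt{3}$ ($q = \sqrt{2 - 5} - 25 = \sqrt{-3} - 25 = i \sqrt{3} - 25 = -25 + i \sqrt{3} \approx -25.0 + 1.732 i$)
$M{\left(T \right)} = -25 + i \sqrt{3}$
$\left(1 \left(0 - 2\right) + 266\right) M{\left(22 \right)} = \left(1 \left(0 - 2\right) + 266\right) \left(-25 + i \sqrt{3}\right) = \left(1 \left(-2\right) + 266\right) \left(-25 + i \sqrt{3}\right) = \left(-2 + 266\right) \left(-25 + i \sqrt{3}\right) = 264 \left(-25 + i \sqrt{3}\right) = -6600 + 264 i \sqrt{3}$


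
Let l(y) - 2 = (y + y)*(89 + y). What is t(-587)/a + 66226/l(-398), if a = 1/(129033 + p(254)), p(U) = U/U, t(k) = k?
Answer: -9315096170601/122983 ≈ -7.5743e+7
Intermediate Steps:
l(y) = 2 + 2*y*(89 + y) (l(y) = 2 + (y + y)*(89 + y) = 2 + (2*y)*(89 + y) = 2 + 2*y*(89 + y))
p(U) = 1
a = 1/129034 (a = 1/(129033 + 1) = 1/129034 ≈ 7.7499e-6)
t(-587)/a + 66226/l(-398) = -587/1/129034 + 66226/(2 + 2*(-398)² + 178*(-398)) = -587*129034 + 66226/(2 + 2*158404 - 70844) = -75742958 + 66226/(2 + 316808 - 70844) = -75742958 + 66226/245966 = -75742958 + 66226*(1/245966) = -75742958 + 33113/122983 = -9315096170601/122983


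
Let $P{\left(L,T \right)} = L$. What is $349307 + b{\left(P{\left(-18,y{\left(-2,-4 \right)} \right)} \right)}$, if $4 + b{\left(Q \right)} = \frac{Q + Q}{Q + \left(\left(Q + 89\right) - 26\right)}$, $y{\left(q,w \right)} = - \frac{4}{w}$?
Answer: $\frac{1047905}{3} \approx 3.493 \cdot 10^{5}$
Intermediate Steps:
$b{\left(Q \right)} = -4 + \frac{2 Q}{63 + 2 Q}$ ($b{\left(Q \right)} = -4 + \frac{Q + Q}{Q + \left(\left(Q + 89\right) - 26\right)} = -4 + \frac{2 Q}{Q + \left(\left(89 + Q\right) - 26\right)} = -4 + \frac{2 Q}{Q + \left(63 + Q\right)} = -4 + \frac{2 Q}{63 + 2 Q}$)
$349307 + b{\left(P{\left(-18,y{\left(-2,-4 \right)} \right)} \right)} = 349307 + \frac{6 \left(-42 - -18\right)}{63 + 2 \left(-18\right)} = 349307 + \frac{6 \left(-42 + 18\right)}{63 - 36} = 349307 + 6 \cdot \frac{1}{27} \left(-24\right) = 349307 - \frac{16}{3} = \frac{1047905}{3}$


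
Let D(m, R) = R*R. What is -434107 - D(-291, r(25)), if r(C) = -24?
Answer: -434683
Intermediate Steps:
D(m, R) = R**2
-434107 - D(-291, r(25)) = -434107 - 1*(-24)**2 = -434107 - 1*576 = -434107 - 576 = -434683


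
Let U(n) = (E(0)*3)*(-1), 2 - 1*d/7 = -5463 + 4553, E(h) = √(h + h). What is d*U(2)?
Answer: 0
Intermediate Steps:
E(h) = √2*√h (E(h) = √(2*h) = √2*√h)
d = 6384 (d = 14 - 7*(-5463 + 4553) = 14 - 7*(-910) = 14 + 6370 = 6384)
U(n) = 0 (U(n) = ((√2*√0)*3)*(-1) = ((√2*0)*3)*(-1) = (0*3)*(-1) = 0*(-1) = 0)
d*U(2) = 6384*0 = 0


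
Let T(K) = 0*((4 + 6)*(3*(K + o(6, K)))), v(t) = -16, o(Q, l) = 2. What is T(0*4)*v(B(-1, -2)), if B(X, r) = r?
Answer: 0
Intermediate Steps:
T(K) = 0 (T(K) = 0*((4 + 6)*(3*(K + 2))) = 0*(10*(3*(2 + K))) = 0*(10*(6 + 3*K)) = 0*(60 + 30*K) = 0)
T(0*4)*v(B(-1, -2)) = 0*(-16) = 0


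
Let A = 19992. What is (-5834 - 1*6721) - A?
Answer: -32547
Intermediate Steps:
(-5834 - 1*6721) - A = (-5834 - 1*6721) - 1*19992 = (-5834 - 6721) - 19992 = -12555 - 19992 = -32547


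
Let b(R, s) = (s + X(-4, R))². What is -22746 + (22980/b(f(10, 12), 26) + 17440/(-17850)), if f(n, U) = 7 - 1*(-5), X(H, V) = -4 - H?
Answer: -6851712001/301665 ≈ -22713.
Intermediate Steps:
f(n, U) = 12 (f(n, U) = 7 + 5 = 12)
b(R, s) = s² (b(R, s) = (s + (-4 - 1*(-4)))² = (s + (-4 + 4))² = (s + 0)² = s²)
-22746 + (22980/b(f(10, 12), 26) + 17440/(-17850)) = -22746 + (22980/(26²) + 17440/(-17850)) = -22746 + (22980/676 + 17440*(-1/17850)) = -22746 + (22980*(1/676) - 1744/1785) = -22746 + (5745/169 - 1744/1785) = -22746 + 9960089/301665 = -6851712001/301665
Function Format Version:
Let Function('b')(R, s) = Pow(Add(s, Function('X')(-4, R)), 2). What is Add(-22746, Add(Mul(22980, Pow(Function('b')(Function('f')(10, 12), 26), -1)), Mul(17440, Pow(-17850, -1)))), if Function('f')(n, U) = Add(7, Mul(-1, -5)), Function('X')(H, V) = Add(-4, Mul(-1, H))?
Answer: Rational(-6851712001, 301665) ≈ -22713.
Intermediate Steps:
Function('f')(n, U) = 12 (Function('f')(n, U) = Add(7, 5) = 12)
Function('b')(R, s) = Pow(s, 2) (Function('b')(R, s) = Pow(Add(s, Add(-4, Mul(-1, -4))), 2) = Pow(Add(s, Add(-4, 4)), 2) = Pow(Add(s, 0), 2) = Pow(s, 2))
Add(-22746, Add(Mul(22980, Pow(Function('b')(Function('f')(10, 12), 26), -1)), Mul(17440, Pow(-17850, -1)))) = Add(-22746, Add(Mul(22980, Pow(Pow(26, 2), -1)), Mul(17440, Pow(-17850, -1)))) = Add(-22746, Add(Mul(22980, Pow(676, -1)), Mul(17440, Rational(-1, 17850)))) = Add(-22746, Add(Mul(22980, Rational(1, 676)), Rational(-1744, 1785))) = Add(-22746, Add(Rational(5745, 169), Rational(-1744, 1785))) = Add(-22746, Rational(9960089, 301665)) = Rational(-6851712001, 301665)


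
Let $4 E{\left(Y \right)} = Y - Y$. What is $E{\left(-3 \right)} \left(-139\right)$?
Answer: $0$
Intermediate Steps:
$E{\left(Y \right)} = 0$ ($E{\left(Y \right)} = \frac{Y - Y}{4} = \frac{1}{4} \cdot 0 = 0$)
$E{\left(-3 \right)} \left(-139\right) = 0 \left(-139\right) = 0$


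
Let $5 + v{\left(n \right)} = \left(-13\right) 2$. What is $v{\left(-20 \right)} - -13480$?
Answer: $13449$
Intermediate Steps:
$v{\left(n \right)} = -31$ ($v{\left(n \right)} = -5 - 26 = -31$)
$v{\left(-20 \right)} - -13480 = -31 - -13480 = -31 + 13480 = 13449$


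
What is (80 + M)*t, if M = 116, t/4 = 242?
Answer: 189728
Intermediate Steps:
t = 968 (t = 4*242 = 968)
(80 + M)*t = (80 + 116)*968 = 196*968 = 189728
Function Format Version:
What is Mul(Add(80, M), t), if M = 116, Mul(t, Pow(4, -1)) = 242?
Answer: 189728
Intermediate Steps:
t = 968 (t = Mul(4, 242) = 968)
Mul(Add(80, M), t) = Mul(Add(80, 116), 968) = Mul(196, 968) = 189728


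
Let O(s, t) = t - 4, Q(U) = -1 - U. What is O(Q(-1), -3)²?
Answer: 49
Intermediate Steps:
O(s, t) = -4 + t
O(Q(-1), -3)² = (-4 - 3)² = (-7)² = 49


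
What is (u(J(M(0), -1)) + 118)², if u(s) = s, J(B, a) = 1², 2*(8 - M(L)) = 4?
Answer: 14161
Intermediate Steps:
M(L) = 6 (M(L) = 8 - ½*4 = 8 - 2 = 6)
J(B, a) = 1
(u(J(M(0), -1)) + 118)² = (1 + 118)² = 119² = 14161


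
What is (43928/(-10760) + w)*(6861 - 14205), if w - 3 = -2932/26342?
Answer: 155316390624/17714995 ≈ 8767.5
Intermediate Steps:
w = 38047/13171 (w = 3 - 2932/26342 = 3 - 2932*1/26342 = 3 - 1466/13171 = 38047/13171 ≈ 2.8887)
(43928/(-10760) + w)*(6861 - 14205) = (43928/(-10760) + 38047/13171)*(6861 - 14205) = (43928*(-1/10760) + 38047/13171)*(-7344) = (-5491/1345 + 38047/13171)*(-7344) = -21148746/17714995*(-7344) = 155316390624/17714995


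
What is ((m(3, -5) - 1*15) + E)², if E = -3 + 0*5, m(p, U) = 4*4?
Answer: 4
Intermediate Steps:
m(p, U) = 16
E = -3 (E = -3 + 0 = -3)
((m(3, -5) - 1*15) + E)² = ((16 - 1*15) - 3)² = ((16 - 15) - 3)² = (1 - 3)² = (-2)² = 4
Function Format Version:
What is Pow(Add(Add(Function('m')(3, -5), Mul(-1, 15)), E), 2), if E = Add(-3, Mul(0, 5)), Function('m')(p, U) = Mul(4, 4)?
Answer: 4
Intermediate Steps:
Function('m')(p, U) = 16
E = -3 (E = Add(-3, 0) = -3)
Pow(Add(Add(Function('m')(3, -5), Mul(-1, 15)), E), 2) = Pow(Add(Add(16, Mul(-1, 15)), -3), 2) = Pow(Add(Add(16, -15), -3), 2) = Pow(Add(1, -3), 2) = Pow(-2, 2) = 4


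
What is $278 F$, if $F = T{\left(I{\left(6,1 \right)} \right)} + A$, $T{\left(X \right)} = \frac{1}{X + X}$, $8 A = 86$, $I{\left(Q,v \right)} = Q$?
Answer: $\frac{9035}{3} \approx 3011.7$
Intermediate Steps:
$A = \frac{43}{4}$ ($A = \frac{1}{8} \cdot 86 = \frac{43}{4} \approx 10.75$)
$T{\left(X \right)} = \frac{1}{2 X}$
$F = \frac{65}{6}$ ($F = \frac{1}{2 \cdot 6} + \frac{43}{4} = \frac{1}{2} \cdot \frac{1}{6} + \frac{43}{4} = \frac{1}{12} + \frac{43}{4} = \frac{65}{6} \approx 10.833$)
$278 F = 278 \cdot \frac{65}{6} = \frac{9035}{3}$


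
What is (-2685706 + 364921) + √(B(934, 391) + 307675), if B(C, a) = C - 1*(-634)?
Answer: -2320785 + √309243 ≈ -2.3202e+6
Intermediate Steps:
B(C, a) = 634 + C (B(C, a) = C + 634 = 634 + C)
(-2685706 + 364921) + √(B(934, 391) + 307675) = (-2685706 + 364921) + √((634 + 934) + 307675) = -2320785 + √(1568 + 307675) = -2320785 + √309243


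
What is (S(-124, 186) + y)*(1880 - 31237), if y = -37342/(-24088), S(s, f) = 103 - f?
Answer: 28798659217/12044 ≈ 2.3911e+6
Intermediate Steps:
y = 18671/12044 (y = -37342*(-1/24088) = 18671/12044 ≈ 1.5502)
(S(-124, 186) + y)*(1880 - 31237) = ((103 - 1*186) + 18671/12044)*(1880 - 31237) = ((103 - 186) + 18671/12044)*(-29357) = (-83 + 18671/12044)*(-29357) = -980981/12044*(-29357) = 28798659217/12044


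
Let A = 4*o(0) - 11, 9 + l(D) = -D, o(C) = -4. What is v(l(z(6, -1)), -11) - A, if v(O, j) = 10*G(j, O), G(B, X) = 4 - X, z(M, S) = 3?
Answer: 187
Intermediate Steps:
l(D) = -9 - D
v(O, j) = 40 - 10*O (v(O, j) = 10*(4 - O) = 40 - 10*O)
A = -27 (A = 4*(-4) - 11 = -16 - 11 = -27)
v(l(z(6, -1)), -11) - A = (40 - 10*(-9 - 1*3)) - 1*(-27) = (40 - 10*(-9 - 3)) + 27 = (40 - 10*(-12)) + 27 = (40 + 120) + 27 = 160 + 27 = 187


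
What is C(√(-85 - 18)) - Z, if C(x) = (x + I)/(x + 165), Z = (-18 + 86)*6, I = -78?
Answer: (-407*√103 + 67398*I)/(√103 - 165*I) ≈ -408.47 + 0.090244*I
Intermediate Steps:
Z = 408 (Z = 68*6 = 408)
C(x) = (-78 + x)/(165 + x) (C(x) = (x - 78)/(x + 165) = (-78 + x)/(165 + x))
C(√(-85 - 18)) - Z = (-78 + √(-85 - 18))/(165 + √(-85 - 18)) - 1*408 = (-78 + √(-103))/(165 + √(-103)) - 408 = (-78 + I*√103)/(165 + I*√103) - 408 = -408 + (-78 + I*√103)/(165 + I*√103)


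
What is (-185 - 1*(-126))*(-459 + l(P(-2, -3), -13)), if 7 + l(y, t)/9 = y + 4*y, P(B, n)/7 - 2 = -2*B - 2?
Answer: -43542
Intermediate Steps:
P(B, n) = -14*B (P(B, n) = 14 + 7*(-2*B - 2) = 14 + 7*(-2 - 2*B) = 14 + (-14 - 14*B) = -14*B)
l(y, t) = -63 + 45*y (l(y, t) = -63 + 9*(y + 4*y) = -63 + 9*(5*y) = -63 + 45*y)
(-185 - 1*(-126))*(-459 + l(P(-2, -3), -13)) = (-185 - 1*(-126))*(-459 + (-63 + 45*(-14*(-2)))) = (-185 + 126)*(-459 + (-63 + 45*28)) = -59*(-459 + (-63 + 1260)) = -59*(-459 + 1197) = -59*738 = -43542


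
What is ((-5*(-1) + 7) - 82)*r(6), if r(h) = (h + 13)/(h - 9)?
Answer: 1330/3 ≈ 443.33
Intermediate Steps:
r(h) = (13 + h)/(-9 + h)
((-5*(-1) + 7) - 82)*r(6) = ((-5*(-1) + 7) - 82)*((13 + 6)/(-9 + 6)) = ((5 + 7) - 82)*(19/(-3)) = (12 - 82)*(-1/3*19) = -70*(-19/3) = 1330/3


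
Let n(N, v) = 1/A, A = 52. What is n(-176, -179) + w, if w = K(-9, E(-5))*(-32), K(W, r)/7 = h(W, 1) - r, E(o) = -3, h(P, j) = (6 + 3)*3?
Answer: -349439/52 ≈ -6720.0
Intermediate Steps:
h(P, j) = 27 (h(P, j) = 9*3 = 27)
n(N, v) = 1/52
K(W, r) = 189 - 7*r (K(W, r) = 7*(27 - r) = 189 - 7*r)
w = -6720 (w = (189 - 7*(-3))*(-32) = (189 + 21)*(-32) = 210*(-32) = -6720)
n(-176, -179) + w = 1/52 - 6720 = -349439/52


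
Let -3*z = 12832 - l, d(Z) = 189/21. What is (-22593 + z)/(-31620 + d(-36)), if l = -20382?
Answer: 100993/94833 ≈ 1.0650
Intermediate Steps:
d(Z) = 9 (d(Z) = 189*(1/21) = 9)
z = -33214/3 (z = -(12832 - 1*(-20382))/3 = -(12832 + 20382)/3 = -1/3*33214 = -33214/3 ≈ -11071.)
(-22593 + z)/(-31620 + d(-36)) = (-22593 - 33214/3)/(-31620 + 9) = -100993/3/(-31611) = -100993/3*(-1/31611) = 100993/94833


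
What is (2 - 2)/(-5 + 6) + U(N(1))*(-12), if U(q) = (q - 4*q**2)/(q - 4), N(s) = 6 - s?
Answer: 1140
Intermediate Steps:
U(q) = (q - 4*q**2)/(-4 + q)
(2 - 2)/(-5 + 6) + U(N(1))*(-12) = (2 - 2)/(-5 + 6) + ((6 - 1*1)*(1 - 4*(6 - 1*1))/(-4 + (6 - 1*1)))*(-12) = 0/1 + ((6 - 1)*(1 - 4*(6 - 1))/(-4 + (6 - 1)))*(-12) = 0*1 + (5*(1 - 4*5)/(-4 + 5))*(-12) = 0 + (5*(1 - 20)/1)*(-12) = 0 + (5*1*(-19))*(-12) = 0 - 95*(-12) = 0 + 1140 = 1140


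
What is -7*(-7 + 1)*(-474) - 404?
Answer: -20312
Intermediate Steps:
-7*(-7 + 1)*(-474) - 404 = -7*(-6)*(-474) - 404 = 42*(-474) - 404 = -19908 - 404 = -20312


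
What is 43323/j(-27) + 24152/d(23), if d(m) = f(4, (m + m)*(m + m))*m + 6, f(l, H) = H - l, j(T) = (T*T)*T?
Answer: -30172855/17708139 ≈ -1.7039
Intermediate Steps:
j(T) = T**3 (j(T) = T**2*T = T**3)
d(m) = 6 + m*(-4 + 4*m**2) (d(m) = ((m + m)*(m + m) - 1*4)*m + 6 = ((2*m)*(2*m) - 4)*m + 6 = (4*m**2 - 4)*m + 6 = (-4 + 4*m**2)*m + 6 = m*(-4 + 4*m**2) + 6 = 6 + m*(-4 + 4*m**2))
43323/j(-27) + 24152/d(23) = 43323/((-27)**3) + 24152/(6 - 4*23 + 4*23**3) = 43323/(-19683) + 24152/(6 - 92 + 4*12167) = 43323*(-1/19683) + 24152/(6 - 92 + 48668) = -14441/6561 + 24152/48582 = -14441/6561 + 24152*(1/48582) = -14441/6561 + 12076/24291 = -30172855/17708139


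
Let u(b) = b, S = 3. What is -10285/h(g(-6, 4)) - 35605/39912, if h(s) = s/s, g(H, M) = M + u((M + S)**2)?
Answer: -410530525/39912 ≈ -10286.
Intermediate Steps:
g(H, M) = M + (3 + M)**2 (g(H, M) = M + (M + 3)**2 = M + (3 + M)**2)
h(s) = 1
-10285/h(g(-6, 4)) - 35605/39912 = -10285/1 - 35605/39912 = -10285*1 - 35605*1/39912 = -10285 - 35605/39912 = -410530525/39912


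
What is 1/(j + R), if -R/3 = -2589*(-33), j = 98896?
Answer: -1/157415 ≈ -6.3526e-6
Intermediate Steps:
R = -256311 (R = -(-7767)*(-33) = -3*85437 = -256311)
1/(j + R) = 1/(98896 - 256311) = 1/(-157415) = -1/157415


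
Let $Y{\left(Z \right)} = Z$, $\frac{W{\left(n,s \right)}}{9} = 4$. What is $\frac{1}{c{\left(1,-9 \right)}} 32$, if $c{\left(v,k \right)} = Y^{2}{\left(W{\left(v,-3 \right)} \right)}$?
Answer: $\frac{2}{81} \approx 0.024691$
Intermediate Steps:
$W{\left(n,s \right)} = 36$ ($W{\left(n,s \right)} = 9 \cdot 4 = 36$)
$c{\left(v,k \right)} = 1296$ ($c{\left(v,k \right)} = 36^{2} = 1296$)
$\frac{1}{c{\left(1,-9 \right)}} 32 = \frac{1}{1296} \cdot 32 = \frac{2}{81}$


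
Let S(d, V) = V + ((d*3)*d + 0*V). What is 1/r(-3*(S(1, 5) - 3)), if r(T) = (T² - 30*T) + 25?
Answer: 1/700 ≈ 0.0014286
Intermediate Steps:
S(d, V) = V + 3*d² (S(d, V) = V + ((3*d)*d + 0) = V + (3*d² + 0) = V + 3*d²)
r(T) = 25 + T² - 30*T
1/r(-3*(S(1, 5) - 3)) = 1/(25 + (-3*((5 + 3*1²) - 3))² - (-90)*((5 + 3*1²) - 3)) = 1/(25 + (-3*((5 + 3*1) - 3))² - (-90)*((5 + 3*1) - 3)) = 1/(25 + (-3*((5 + 3) - 3))² - (-90)*((5 + 3) - 3)) = 1/(25 + (-3*(8 - 3))² - (-90)*(8 - 3)) = 1/(25 + (-3*5)² - (-90)*5) = 1/(25 + (-15)² - 30*(-15)) = 1/(25 + 225 + 450) = 1/700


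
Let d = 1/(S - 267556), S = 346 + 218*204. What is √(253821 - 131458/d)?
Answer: 15*√130137537 ≈ 1.7112e+5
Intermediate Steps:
S = 44818 (S = 346 + 44472 = 44818)
d = -1/222738 (d = 1/(44818 - 267556) = 1/(-222738) = -1/222738 ≈ -4.4896e-6)
√(253821 - 131458/d) = √(253821 - 131458/(-1/222738)) = √(253821 - 131458*(-222738)) = √(253821 + 29280692004) = √29280945825 = 15*√130137537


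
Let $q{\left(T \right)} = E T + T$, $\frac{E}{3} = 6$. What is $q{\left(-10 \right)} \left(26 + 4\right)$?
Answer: $-5700$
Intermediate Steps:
$E = 18$ ($E = 3 \cdot 6 = 18$)
$q{\left(T \right)} = 19 T$ ($q{\left(T \right)} = 18 T + T = 19 T$)
$q{\left(-10 \right)} \left(26 + 4\right) = 19 \left(-10\right) \left(26 + 4\right) = \left(-190\right) 30 = -5700$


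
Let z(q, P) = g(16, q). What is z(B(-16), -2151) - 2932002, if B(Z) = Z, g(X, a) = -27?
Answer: -2932029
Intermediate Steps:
z(q, P) = -27
z(B(-16), -2151) - 2932002 = -27 - 2932002 = -2932029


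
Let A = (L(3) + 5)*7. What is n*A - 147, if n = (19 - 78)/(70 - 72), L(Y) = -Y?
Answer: 266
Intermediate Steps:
n = 59/2 (n = -59/(-2) = -59*(-1/2) = 59/2 ≈ 29.500)
A = 14 (A = (-1*3 + 5)*7 = (-3 + 5)*7 = 2*7 = 14)
n*A - 147 = (59/2)*14 - 147 = 413 - 147 = 266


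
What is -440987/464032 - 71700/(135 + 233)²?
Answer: -726494671/490945856 ≈ -1.4798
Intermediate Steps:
-440987/464032 - 71700/(135 + 233)² = -440987*1/464032 - 71700/(368²) = -440987/464032 - 71700/135424 = -440987/464032 - 71700*1/135424 = -440987/464032 - 17925/33856 = -726494671/490945856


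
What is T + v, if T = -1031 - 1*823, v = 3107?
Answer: 1253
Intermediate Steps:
T = -1854 (T = -1031 - 823 = -1854)
T + v = -1854 + 3107 = 1253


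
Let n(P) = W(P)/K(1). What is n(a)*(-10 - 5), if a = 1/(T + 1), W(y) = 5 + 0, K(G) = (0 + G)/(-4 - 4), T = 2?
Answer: 600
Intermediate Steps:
K(G) = -G/8 (K(G) = G/(-8) = G*(-1/8) = -G/8)
W(y) = 5
a = 1/3 (a = 1/(2 + 1) = 1/3 ≈ 0.33333)
n(P) = -40 (n(P) = 5/((-1/8*1)) = 5/(-1/8) = 5*(-8) = -40)
n(a)*(-10 - 5) = -40*(-10 - 5) = -40*(-15) = 600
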